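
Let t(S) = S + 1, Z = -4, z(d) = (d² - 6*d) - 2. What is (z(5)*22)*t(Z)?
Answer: 462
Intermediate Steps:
z(d) = -2 + d² - 6*d
t(S) = 1 + S
(z(5)*22)*t(Z) = ((-2 + 5² - 6*5)*22)*(1 - 4) = ((-2 + 25 - 30)*22)*(-3) = -7*22*(-3) = -154*(-3) = 462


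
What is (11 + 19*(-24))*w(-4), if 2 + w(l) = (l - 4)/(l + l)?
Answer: 445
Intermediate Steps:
w(l) = -2 + (-4 + l)/(2*l) (w(l) = -2 + (l - 4)/(l + l) = -2 + (-4 + l)/((2*l)) = -2 + (-4 + l)*(1/(2*l)) = -2 + (-4 + l)/(2*l))
(11 + 19*(-24))*w(-4) = (11 + 19*(-24))*(-3/2 - 2/(-4)) = (11 - 456)*(-3/2 - 2*(-¼)) = -445*(-3/2 + ½) = -445*(-1) = 445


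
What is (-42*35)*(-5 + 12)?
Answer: -10290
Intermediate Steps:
(-42*35)*(-5 + 12) = -1470*7 = -10290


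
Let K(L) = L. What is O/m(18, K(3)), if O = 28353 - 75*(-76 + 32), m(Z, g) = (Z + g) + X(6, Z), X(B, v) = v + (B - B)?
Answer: 10551/13 ≈ 811.62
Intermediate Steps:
X(B, v) = v (X(B, v) = v + 0 = v)
m(Z, g) = g + 2*Z (m(Z, g) = (Z + g) + Z = g + 2*Z)
O = 31653 (O = 28353 - 75*(-44) = 28353 + 3300 = 31653)
O/m(18, K(3)) = 31653/(3 + 2*18) = 31653/(3 + 36) = 31653/39 = 31653*(1/39) = 10551/13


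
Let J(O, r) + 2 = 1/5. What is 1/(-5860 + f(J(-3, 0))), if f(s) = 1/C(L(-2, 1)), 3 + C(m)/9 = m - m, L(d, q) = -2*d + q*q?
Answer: -27/158221 ≈ -0.00017065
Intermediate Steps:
L(d, q) = q² - 2*d (L(d, q) = -2*d + q² = q² - 2*d)
J(O, r) = -9/5 (J(O, r) = -2 + 1/5 = -2 + ⅕ = -9/5)
C(m) = -27 (C(m) = -27 + 9*(m - m) = -27 + 9*0 = -27 + 0 = -27)
f(s) = -1/27 (f(s) = 1/(-27) = -1/27)
1/(-5860 + f(J(-3, 0))) = 1/(-5860 - 1/27) = 1/(-158221/27) = -27/158221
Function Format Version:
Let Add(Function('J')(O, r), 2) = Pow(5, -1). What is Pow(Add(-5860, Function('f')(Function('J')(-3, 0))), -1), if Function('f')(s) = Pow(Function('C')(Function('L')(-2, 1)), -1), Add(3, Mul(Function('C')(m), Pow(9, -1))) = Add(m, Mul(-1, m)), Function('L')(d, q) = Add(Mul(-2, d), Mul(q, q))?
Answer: Rational(-27, 158221) ≈ -0.00017065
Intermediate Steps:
Function('L')(d, q) = Add(Pow(q, 2), Mul(-2, d)) (Function('L')(d, q) = Add(Mul(-2, d), Pow(q, 2)) = Add(Pow(q, 2), Mul(-2, d)))
Function('J')(O, r) = Rational(-9, 5) (Function('J')(O, r) = Add(-2, Pow(5, -1)) = Add(-2, Rational(1, 5)) = Rational(-9, 5))
Function('C')(m) = -27 (Function('C')(m) = Add(-27, Mul(9, Add(m, Mul(-1, m)))) = Add(-27, Mul(9, 0)) = Add(-27, 0) = -27)
Function('f')(s) = Rational(-1, 27) (Function('f')(s) = Pow(-27, -1) = Rational(-1, 27))
Pow(Add(-5860, Function('f')(Function('J')(-3, 0))), -1) = Pow(Add(-5860, Rational(-1, 27)), -1) = Pow(Rational(-158221, 27), -1) = Rational(-27, 158221)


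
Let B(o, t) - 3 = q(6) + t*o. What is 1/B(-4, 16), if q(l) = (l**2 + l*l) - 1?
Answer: 1/10 ≈ 0.10000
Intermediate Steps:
q(l) = -1 + 2*l**2 (q(l) = (l**2 + l**2) - 1 = 2*l**2 - 1 = -1 + 2*l**2)
B(o, t) = 74 + o*t (B(o, t) = 3 + ((-1 + 2*6**2) + t*o) = 3 + ((-1 + 2*36) + o*t) = 3 + ((-1 + 72) + o*t) = 3 + (71 + o*t) = 74 + o*t)
1/B(-4, 16) = 1/(74 - 4*16) = 1/(74 - 64) = 1/10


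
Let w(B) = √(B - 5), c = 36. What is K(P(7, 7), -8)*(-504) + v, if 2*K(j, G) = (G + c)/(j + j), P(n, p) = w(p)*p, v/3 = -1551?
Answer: -4653 - 252*√2 ≈ -5009.4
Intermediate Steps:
v = -4653 (v = 3*(-1551) = -4653)
w(B) = √(-5 + B)
P(n, p) = p*√(-5 + p) (P(n, p) = √(-5 + p)*p = p*√(-5 + p))
K(j, G) = (36 + G)/(4*j) (K(j, G) = ((G + 36)/(j + j))/2 = ((36 + G)/((2*j)))/2 = ((36 + G)*(1/(2*j)))/2 = ((36 + G)/(2*j))/2 = (36 + G)/(4*j))
K(P(7, 7), -8)*(-504) + v = ((36 - 8)/(4*((7*√(-5 + 7)))))*(-504) - 4653 = ((¼)*28/(7*√2))*(-504) - 4653 = ((¼)*(√2/14)*28)*(-504) - 4653 = (√2/2)*(-504) - 4653 = -252*√2 - 4653 = -4653 - 252*√2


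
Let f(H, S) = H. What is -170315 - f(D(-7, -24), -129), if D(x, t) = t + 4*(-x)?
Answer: -170319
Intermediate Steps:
D(x, t) = t - 4*x
-170315 - f(D(-7, -24), -129) = -170315 - (-24 - 4*(-7)) = -170315 - (-24 + 28) = -170315 - 1*4 = -170315 - 4 = -170319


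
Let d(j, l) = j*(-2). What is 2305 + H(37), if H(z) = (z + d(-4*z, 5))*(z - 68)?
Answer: -8018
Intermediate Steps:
d(j, l) = -2*j
H(z) = 9*z*(-68 + z) (H(z) = (z - (-8)*z)*(z - 68) = (z + 8*z)*(-68 + z) = (9*z)*(-68 + z) = 9*z*(-68 + z))
2305 + H(37) = 2305 + 9*37*(-68 + 37) = 2305 + 9*37*(-31) = 2305 - 10323 = -8018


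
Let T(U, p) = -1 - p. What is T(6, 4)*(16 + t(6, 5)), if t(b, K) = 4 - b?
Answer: -70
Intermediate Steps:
T(6, 4)*(16 + t(6, 5)) = (-1 - 1*4)*(16 + (4 - 1*6)) = (-1 - 4)*(16 + (4 - 6)) = -5*(16 - 2) = -5*14 = -70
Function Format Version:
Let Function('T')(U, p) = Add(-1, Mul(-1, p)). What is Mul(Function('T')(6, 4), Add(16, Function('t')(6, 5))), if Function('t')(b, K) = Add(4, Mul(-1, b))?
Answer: -70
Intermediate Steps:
Mul(Function('T')(6, 4), Add(16, Function('t')(6, 5))) = Mul(Add(-1, Mul(-1, 4)), Add(16, Add(4, Mul(-1, 6)))) = Mul(Add(-1, -4), Add(16, Add(4, -6))) = Mul(-5, Add(16, -2)) = Mul(-5, 14) = -70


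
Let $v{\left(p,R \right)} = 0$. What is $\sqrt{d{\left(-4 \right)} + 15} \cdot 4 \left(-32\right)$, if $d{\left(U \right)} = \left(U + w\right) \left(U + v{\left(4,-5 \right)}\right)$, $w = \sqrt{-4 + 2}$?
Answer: $- 128 \sqrt{31 - 4 i \sqrt{2}} \approx -715.61 + 64.757 i$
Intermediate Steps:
$w = i \sqrt{2}$ ($w = \sqrt{-2} = i \sqrt{2} \approx 1.4142 i$)
$d{\left(U \right)} = U \left(U + i \sqrt{2}\right)$ ($d{\left(U \right)} = \left(U + i \sqrt{2}\right) \left(U + 0\right) = \left(U + i \sqrt{2}\right) U = U \left(U + i \sqrt{2}\right)$)
$\sqrt{d{\left(-4 \right)} + 15} \cdot 4 \left(-32\right) = \sqrt{- 4 \left(-4 + i \sqrt{2}\right) + 15} \cdot 4 \left(-32\right) = \sqrt{\left(16 - 4 i \sqrt{2}\right) + 15} \cdot 4 \left(-32\right) = \sqrt{31 - 4 i \sqrt{2}} \cdot 4 \left(-32\right) = 4 \sqrt{31 - 4 i \sqrt{2}} \left(-32\right) = - 128 \sqrt{31 - 4 i \sqrt{2}}$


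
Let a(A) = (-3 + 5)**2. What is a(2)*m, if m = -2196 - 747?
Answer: -11772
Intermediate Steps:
m = -2943
a(A) = 4 (a(A) = 2**2 = 4)
a(2)*m = 4*(-2943) = -11772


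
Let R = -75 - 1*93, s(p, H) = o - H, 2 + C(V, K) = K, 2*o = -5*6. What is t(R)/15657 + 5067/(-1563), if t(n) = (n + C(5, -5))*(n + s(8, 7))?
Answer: -9121423/8157297 ≈ -1.1182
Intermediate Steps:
o = -15 (o = (-5*6)/2 = (½)*(-30) = -15)
C(V, K) = -2 + K
s(p, H) = -15 - H
R = -168 (R = -75 - 93 = -168)
t(n) = (-22 + n)*(-7 + n) (t(n) = (n + (-2 - 5))*(n + (-15 - 1*7)) = (n - 7)*(n + (-15 - 7)) = (-7 + n)*(n - 22) = (-7 + n)*(-22 + n) = (-22 + n)*(-7 + n))
t(R)/15657 + 5067/(-1563) = (154 + (-168)² - 29*(-168))/15657 + 5067/(-1563) = (154 + 28224 + 4872)*(1/15657) + 5067*(-1/1563) = 33250*(1/15657) - 1689/521 = 33250/15657 - 1689/521 = -9121423/8157297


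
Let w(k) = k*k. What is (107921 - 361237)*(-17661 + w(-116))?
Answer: 1065193780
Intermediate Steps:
w(k) = k²
(107921 - 361237)*(-17661 + w(-116)) = (107921 - 361237)*(-17661 + (-116)²) = -253316*(-17661 + 13456) = -253316*(-4205) = 1065193780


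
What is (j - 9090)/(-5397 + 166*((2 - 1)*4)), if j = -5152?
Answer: 14242/4733 ≈ 3.0091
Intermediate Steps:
(j - 9090)/(-5397 + 166*((2 - 1)*4)) = (-5152 - 9090)/(-5397 + 166*((2 - 1)*4)) = -14242/(-5397 + 166*(1*4)) = -14242/(-5397 + 166*4) = -14242/(-5397 + 664) = -14242/(-4733) = -14242*(-1/4733) = 14242/4733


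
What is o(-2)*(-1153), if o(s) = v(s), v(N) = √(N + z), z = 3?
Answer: -1153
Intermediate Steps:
v(N) = √(3 + N) (v(N) = √(N + 3) = √(3 + N))
o(s) = √(3 + s)
o(-2)*(-1153) = √(3 - 2)*(-1153) = √1*(-1153) = 1*(-1153) = -1153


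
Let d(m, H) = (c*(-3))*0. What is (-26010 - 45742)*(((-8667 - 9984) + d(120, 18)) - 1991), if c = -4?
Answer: 1481104784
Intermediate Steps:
d(m, H) = 0 (d(m, H) = -4*(-3)*0 = 12*0 = 0)
(-26010 - 45742)*(((-8667 - 9984) + d(120, 18)) - 1991) = (-26010 - 45742)*(((-8667 - 9984) + 0) - 1991) = -71752*((-18651 + 0) - 1991) = -71752*(-18651 - 1991) = -71752*(-20642) = 1481104784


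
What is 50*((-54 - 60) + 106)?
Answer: -400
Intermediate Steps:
50*((-54 - 60) + 106) = 50*(-114 + 106) = 50*(-8) = -400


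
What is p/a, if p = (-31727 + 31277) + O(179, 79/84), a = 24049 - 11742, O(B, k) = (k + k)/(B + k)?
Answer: -6801592/186020305 ≈ -0.036564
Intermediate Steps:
O(B, k) = 2*k/(B + k) (O(B, k) = (2*k)/(B + k) = 2*k/(B + k))
a = 12307
p = -6801592/15115 (p = (-31727 + 31277) + 2*(79/84)/(179 + 79/84) = -450 + 2*(79*(1/84))/(179 + 79*(1/84)) = -450 + 2*(79/84)/(179 + 79/84) = -450 + 2*(79/84)/(15115/84) = -450 + 2*(79/84)*(84/15115) = -450 + 158/15115 = -6801592/15115 ≈ -449.99)
p/a = -6801592/15115/12307 = -6801592/15115*1/12307 = -6801592/186020305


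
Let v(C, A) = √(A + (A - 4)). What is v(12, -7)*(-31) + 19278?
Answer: 19278 - 93*I*√2 ≈ 19278.0 - 131.52*I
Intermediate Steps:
v(C, A) = √(-4 + 2*A) (v(C, A) = √(A + (-4 + A)) = √(-4 + 2*A))
v(12, -7)*(-31) + 19278 = √(-4 + 2*(-7))*(-31) + 19278 = √(-4 - 14)*(-31) + 19278 = √(-18)*(-31) + 19278 = (3*I*√2)*(-31) + 19278 = -93*I*√2 + 19278 = 19278 - 93*I*√2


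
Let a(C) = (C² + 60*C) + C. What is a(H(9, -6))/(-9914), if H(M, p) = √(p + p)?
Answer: 6/4957 - 61*I*√3/4957 ≈ 0.0012104 - 0.021314*I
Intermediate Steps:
H(M, p) = √2*√p (H(M, p) = √(2*p) = √2*√p)
a(C) = C² + 61*C
a(H(9, -6))/(-9914) = ((√2*√(-6))*(61 + √2*√(-6)))/(-9914) = ((√2*(I*√6))*(61 + √2*(I*√6)))*(-1/9914) = ((2*I*√3)*(61 + 2*I*√3))*(-1/9914) = (2*I*√3*(61 + 2*I*√3))*(-1/9914) = -I*√3*(61 + 2*I*√3)/4957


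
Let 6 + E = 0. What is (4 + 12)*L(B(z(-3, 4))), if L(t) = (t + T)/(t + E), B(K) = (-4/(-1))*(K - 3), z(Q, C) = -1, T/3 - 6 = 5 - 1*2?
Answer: -8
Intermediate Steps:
E = -6 (E = -6 + 0 = -6)
T = 27 (T = 18 + 3*(5 - 1*2) = 18 + 3*(5 - 2) = 18 + 3*3 = 18 + 9 = 27)
B(K) = -12 + 4*K (B(K) = (-4*(-1))*(-3 + K) = 4*(-3 + K) = -12 + 4*K)
L(t) = (27 + t)/(-6 + t) (L(t) = (t + 27)/(t - 6) = (27 + t)/(-6 + t))
(4 + 12)*L(B(z(-3, 4))) = (4 + 12)*((27 + (-12 + 4*(-1)))/(-6 + (-12 + 4*(-1)))) = 16*((27 + (-12 - 4))/(-6 + (-12 - 4))) = 16*((27 - 16)/(-6 - 16)) = 16*(11/(-22)) = 16*(-1/22*11) = 16*(-1/2) = -8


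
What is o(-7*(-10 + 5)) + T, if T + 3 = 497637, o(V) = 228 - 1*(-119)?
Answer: 497981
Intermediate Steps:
o(V) = 347 (o(V) = 228 + 119 = 347)
T = 497634 (T = -3 + 497637 = 497634)
o(-7*(-10 + 5)) + T = 347 + 497634 = 497981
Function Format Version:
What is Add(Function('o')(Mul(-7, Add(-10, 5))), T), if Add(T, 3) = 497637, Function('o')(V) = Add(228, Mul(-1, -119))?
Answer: 497981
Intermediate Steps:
Function('o')(V) = 347 (Function('o')(V) = Add(228, 119) = 347)
T = 497634 (T = Add(-3, 497637) = 497634)
Add(Function('o')(Mul(-7, Add(-10, 5))), T) = Add(347, 497634) = 497981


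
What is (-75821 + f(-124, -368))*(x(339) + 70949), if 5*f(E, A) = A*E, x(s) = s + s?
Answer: -23885670571/5 ≈ -4.7771e+9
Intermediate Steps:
x(s) = 2*s
f(E, A) = A*E/5 (f(E, A) = (A*E)/5 = A*E/5)
(-75821 + f(-124, -368))*(x(339) + 70949) = (-75821 + (1/5)*(-368)*(-124))*(2*339 + 70949) = (-75821 + 45632/5)*(678 + 70949) = -333473/5*71627 = -23885670571/5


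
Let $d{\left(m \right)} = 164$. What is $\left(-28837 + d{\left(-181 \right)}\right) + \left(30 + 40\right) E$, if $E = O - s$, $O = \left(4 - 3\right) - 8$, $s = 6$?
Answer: $-29583$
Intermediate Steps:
$O = -7$ ($O = 1 - 8 = -7$)
$E = -13$ ($E = -7 - 6 = -13$)
$\left(-28837 + d{\left(-181 \right)}\right) + \left(30 + 40\right) E = \left(-28837 + 164\right) + \left(30 + 40\right) \left(-13\right) = -28673 + 70 \left(-13\right) = -28673 - 910 = -29583$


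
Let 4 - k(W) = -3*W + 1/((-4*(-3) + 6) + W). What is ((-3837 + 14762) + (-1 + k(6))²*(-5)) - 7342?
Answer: 798763/576 ≈ 1386.7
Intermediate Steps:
k(W) = 4 - 1/(18 + W) + 3*W (k(W) = 4 - (-3*W + 1/((-4*(-3) + 6) + W)) = 4 - (-3*W + 1/((12 + 6) + W)) = 4 - (-3*W + 1/(18 + W)) = 4 - (1/(18 + W) - 3*W) = 4 + (-1/(18 + W) + 3*W) = 4 - 1/(18 + W) + 3*W)
((-3837 + 14762) + (-1 + k(6))²*(-5)) - 7342 = ((-3837 + 14762) + (-1 + (71 + 3*6² + 58*6)/(18 + 6))²*(-5)) - 7342 = (10925 + (-1 + (71 + 3*36 + 348)/24)²*(-5)) - 7342 = (10925 + (-1 + (71 + 108 + 348)/24)²*(-5)) - 7342 = (10925 + (-1 + (1/24)*527)²*(-5)) - 7342 = (10925 + (-1 + 527/24)²*(-5)) - 7342 = (10925 + (503/24)²*(-5)) - 7342 = (10925 + (253009/576)*(-5)) - 7342 = (10925 - 1265045/576) - 7342 = 5027755/576 - 7342 = 798763/576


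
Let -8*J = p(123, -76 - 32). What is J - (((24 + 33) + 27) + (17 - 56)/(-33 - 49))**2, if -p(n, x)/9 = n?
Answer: -94105791/13448 ≈ -6997.8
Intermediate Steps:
p(n, x) = -9*n
J = 1107/8 (J = -(-9)*123/8 = -1/8*(-1107) = 1107/8 ≈ 138.38)
J - (((24 + 33) + 27) + (17 - 56)/(-33 - 49))**2 = 1107/8 - (((24 + 33) + 27) + (17 - 56)/(-33 - 49))**2 = 1107/8 - ((57 + 27) - 39/(-82))**2 = 1107/8 - (84 - 39*(-1/82))**2 = 1107/8 - (84 + 39/82)**2 = 1107/8 - (6927/82)**2 = 1107/8 - 1*47983329/6724 = 1107/8 - 47983329/6724 = -94105791/13448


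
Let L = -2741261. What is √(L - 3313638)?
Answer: I*√6054899 ≈ 2460.7*I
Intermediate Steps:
√(L - 3313638) = √(-2741261 - 3313638) = √(-6054899) = I*√6054899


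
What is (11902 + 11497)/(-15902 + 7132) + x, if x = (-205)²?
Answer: 368535851/8770 ≈ 42022.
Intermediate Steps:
x = 42025
(11902 + 11497)/(-15902 + 7132) + x = (11902 + 11497)/(-15902 + 7132) + 42025 = 23399/(-8770) + 42025 = 23399*(-1/8770) + 42025 = -23399/8770 + 42025 = 368535851/8770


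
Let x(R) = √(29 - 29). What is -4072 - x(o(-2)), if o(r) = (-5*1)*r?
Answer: -4072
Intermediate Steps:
o(r) = -5*r
x(R) = 0 (x(R) = √0 = 0)
-4072 - x(o(-2)) = -4072 - 1*0 = -4072 + 0 = -4072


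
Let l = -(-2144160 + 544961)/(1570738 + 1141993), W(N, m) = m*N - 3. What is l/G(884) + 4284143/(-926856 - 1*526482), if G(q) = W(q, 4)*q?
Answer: -2592617976576721601/879510900106394244 ≈ -2.9478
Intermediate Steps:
W(N, m) = -3 + N*m (W(N, m) = N*m - 3 = -3 + N*m)
l = 228457/387533 (l = -(-1599199)/2712731 = -1*(-228457/387533) = 228457/387533 ≈ 0.58952)
G(q) = q*(-3 + 4*q) (G(q) = (-3 + q*4)*q = (-3 + 4*q)*q = q*(-3 + 4*q))
l/G(884) + 4284143/(-926856 - 1*526482) = 228457/(387533*((884*(-3 + 4*884)))) + 4284143/(-926856 - 1*526482) = 228457/(387533*((884*(-3 + 3536)))) + 4284143/(-926856 - 526482) = 228457/(387533*((884*3533))) + 4284143/(-1453338) = (228457/387533)/3123172 + 4284143*(-1/1453338) = (228457/387533)*(1/3123172) - 4284143/1453338 = 228457/1210332214676 - 4284143/1453338 = -2592617976576721601/879510900106394244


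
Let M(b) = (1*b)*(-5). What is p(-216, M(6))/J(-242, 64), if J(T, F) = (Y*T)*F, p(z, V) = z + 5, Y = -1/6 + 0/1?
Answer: -633/7744 ≈ -0.081741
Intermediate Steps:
M(b) = -5*b (M(b) = b*(-5) = -5*b)
Y = -1/6 (Y = -1*1/6 + 0*1 = -1/6 + 0 = -1/6 ≈ -0.16667)
p(z, V) = 5 + z
J(T, F) = -F*T/6 (J(T, F) = (-T/6)*F = -F*T/6)
p(-216, M(6))/J(-242, 64) = (5 - 216)/((-1/6*64*(-242))) = -211/7744/3 = -211*3/7744 = -633/7744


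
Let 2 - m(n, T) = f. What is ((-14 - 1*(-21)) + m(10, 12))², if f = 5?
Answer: 16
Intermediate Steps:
m(n, T) = -3 (m(n, T) = 2 - 1*5 = 2 - 5 = -3)
((-14 - 1*(-21)) + m(10, 12))² = ((-14 - 1*(-21)) - 3)² = ((-14 + 21) - 3)² = (7 - 3)² = 4² = 16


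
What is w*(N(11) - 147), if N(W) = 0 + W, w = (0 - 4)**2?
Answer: -2176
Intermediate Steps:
w = 16 (w = (-4)**2 = 16)
N(W) = W
w*(N(11) - 147) = 16*(11 - 147) = 16*(-136) = -2176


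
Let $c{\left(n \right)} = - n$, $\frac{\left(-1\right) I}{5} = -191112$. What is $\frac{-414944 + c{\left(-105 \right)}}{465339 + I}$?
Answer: $- \frac{414839}{1420899} \approx -0.29196$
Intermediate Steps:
$I = 955560$ ($I = \left(-5\right) \left(-191112\right) = 955560$)
$\frac{-414944 + c{\left(-105 \right)}}{465339 + I} = \frac{-414944 - -105}{465339 + 955560} = \frac{-414944 + 105}{1420899} = \left(-414839\right) \frac{1}{1420899} = - \frac{414839}{1420899}$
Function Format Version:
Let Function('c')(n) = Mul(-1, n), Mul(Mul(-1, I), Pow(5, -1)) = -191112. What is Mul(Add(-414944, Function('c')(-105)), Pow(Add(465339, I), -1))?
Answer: Rational(-414839, 1420899) ≈ -0.29196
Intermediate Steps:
I = 955560 (I = Mul(-5, -191112) = 955560)
Mul(Add(-414944, Function('c')(-105)), Pow(Add(465339, I), -1)) = Mul(Add(-414944, Mul(-1, -105)), Pow(Add(465339, 955560), -1)) = Mul(Add(-414944, 105), Pow(1420899, -1)) = Mul(-414839, Rational(1, 1420899)) = Rational(-414839, 1420899)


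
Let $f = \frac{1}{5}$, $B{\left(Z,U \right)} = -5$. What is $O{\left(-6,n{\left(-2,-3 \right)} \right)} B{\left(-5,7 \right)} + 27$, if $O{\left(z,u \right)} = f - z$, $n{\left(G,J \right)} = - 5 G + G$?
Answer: $-4$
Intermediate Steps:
$f = \frac{1}{5} \approx 0.2$
$n{\left(G,J \right)} = - 4 G$
$O{\left(z,u \right)} = \frac{1}{5} - z$
$O{\left(-6,n{\left(-2,-3 \right)} \right)} B{\left(-5,7 \right)} + 27 = \left(\frac{1}{5} - -6\right) \left(-5\right) + 27 = \left(\frac{1}{5} + 6\right) \left(-5\right) + 27 = \frac{31}{5} \left(-5\right) + 27 = -31 + 27 = -4$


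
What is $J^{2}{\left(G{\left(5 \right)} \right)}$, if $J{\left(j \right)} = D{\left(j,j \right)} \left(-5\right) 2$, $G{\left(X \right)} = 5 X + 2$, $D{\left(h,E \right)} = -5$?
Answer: $2500$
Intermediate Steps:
$G{\left(X \right)} = 2 + 5 X$
$J{\left(j \right)} = 50$ ($J{\left(j \right)} = \left(-5\right) \left(-5\right) 2 = 25 \cdot 2 = 50$)
$J^{2}{\left(G{\left(5 \right)} \right)} = 50^{2} = 2500$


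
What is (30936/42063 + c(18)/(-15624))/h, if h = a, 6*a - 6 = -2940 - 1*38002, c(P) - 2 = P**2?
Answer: -11181703/106757240016 ≈ -0.00010474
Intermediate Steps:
c(P) = 2 + P**2
a = -20468/3 (a = 1 + (-2940 - 1*38002)/6 = 1 + (-2940 - 38002)/6 = 1 + (1/6)*(-40942) = 1 - 20471/3 = -20468/3 ≈ -6822.7)
h = -20468/3 ≈ -6822.7
(30936/42063 + c(18)/(-15624))/h = (30936/42063 + (2 + 18**2)/(-15624))/(-20468/3) = (30936*(1/42063) + (2 + 324)*(-1/15624))*(-3/20468) = (10312/14021 + 326*(-1/15624))*(-3/20468) = (10312/14021 - 163/7812)*(-3/20468) = (11181703/15647436)*(-3/20468) = -11181703/106757240016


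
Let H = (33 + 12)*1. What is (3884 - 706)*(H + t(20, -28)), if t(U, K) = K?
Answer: 54026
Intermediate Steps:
H = 45 (H = 45*1 = 45)
(3884 - 706)*(H + t(20, -28)) = (3884 - 706)*(45 - 28) = 3178*17 = 54026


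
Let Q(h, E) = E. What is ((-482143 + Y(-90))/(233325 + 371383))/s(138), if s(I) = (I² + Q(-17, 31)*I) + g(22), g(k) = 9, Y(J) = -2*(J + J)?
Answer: -481783/14108442348 ≈ -3.4149e-5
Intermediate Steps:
Y(J) = -4*J
s(I) = 9 + I² + 31*I (s(I) = (I² + 31*I) + 9 = 9 + I² + 31*I)
((-482143 + Y(-90))/(233325 + 371383))/s(138) = ((-482143 - 4*(-90))/(233325 + 371383))/(9 + 138² + 31*138) = ((-482143 + 360)/604708)/(9 + 19044 + 4278) = -481783*1/604708/23331 = -481783/604708*1/23331 = -481783/14108442348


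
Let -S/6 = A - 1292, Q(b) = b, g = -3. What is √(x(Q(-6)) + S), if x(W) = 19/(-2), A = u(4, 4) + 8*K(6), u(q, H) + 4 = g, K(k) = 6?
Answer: √29986/2 ≈ 86.582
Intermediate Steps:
u(q, H) = -7 (u(q, H) = -4 - 3 = -7)
A = 41 (A = -7 + 8*6 = -7 + 48 = 41)
x(W) = -19/2 (x(W) = 19*(-½) = -19/2)
S = 7506 (S = -6*(41 - 1292) = -6*(-1251) = 7506)
√(x(Q(-6)) + S) = √(-19/2 + 7506) = √(14993/2) = √29986/2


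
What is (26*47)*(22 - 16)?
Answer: 7332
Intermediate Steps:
(26*47)*(22 - 16) = 1222*6 = 7332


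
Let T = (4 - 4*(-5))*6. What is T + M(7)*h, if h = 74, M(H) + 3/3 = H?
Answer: 588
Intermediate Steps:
M(H) = -1 + H
T = 144 (T = (4 + 20)*6 = 24*6 = 144)
T + M(7)*h = 144 + (-1 + 7)*74 = 144 + 6*74 = 144 + 444 = 588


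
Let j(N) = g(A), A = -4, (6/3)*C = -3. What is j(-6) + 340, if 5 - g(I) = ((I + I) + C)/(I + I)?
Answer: 5501/16 ≈ 343.81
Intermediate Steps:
C = -3/2 (C = (½)*(-3) = -3/2 ≈ -1.5000)
g(I) = 5 - (-3/2 + 2*I)/(2*I) (g(I) = 5 - ((I + I) - 3/2)/(I + I) = 5 - (2*I - 3/2)/(2*I) = 5 - (-3/2 + 2*I)*1/(2*I) = 5 - (-3/2 + 2*I)/(2*I))
j(N) = 61/16 (j(N) = 4 + (¾)/(-4) = 4 + (¾)*(-¼) = 4 - 3/16 = 61/16)
j(-6) + 340 = 61/16 + 340 = 5501/16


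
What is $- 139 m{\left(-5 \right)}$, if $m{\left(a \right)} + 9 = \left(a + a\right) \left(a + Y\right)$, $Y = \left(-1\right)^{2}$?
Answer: $-4309$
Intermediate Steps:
$Y = 1$
$m{\left(a \right)} = -9 + 2 a \left(1 + a\right)$ ($m{\left(a \right)} = -9 + \left(a + a\right) \left(a + 1\right) = -9 + 2 a \left(1 + a\right)$)
$- 139 m{\left(-5 \right)} = - 139 \left(-9 + 2 \left(-5\right) + 2 \left(-5\right)^{2}\right) = - 139 \left(-9 - 10 + 2 \cdot 25\right) = - 139 \left(-9 - 10 + 50\right) = \left(-139\right) 31 = -4309$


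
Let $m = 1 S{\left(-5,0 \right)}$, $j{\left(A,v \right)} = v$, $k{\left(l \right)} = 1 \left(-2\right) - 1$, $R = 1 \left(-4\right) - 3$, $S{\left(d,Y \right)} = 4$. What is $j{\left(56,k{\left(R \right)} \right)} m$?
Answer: $-12$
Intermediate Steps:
$R = -7$ ($R = -4 - 3 = -7$)
$k{\left(l \right)} = -3$ ($k{\left(l \right)} = -2 - 1 = -3$)
$m = 4$ ($m = 1 \cdot 4 = 4$)
$j{\left(56,k{\left(R \right)} \right)} m = \left(-3\right) 4 = -12$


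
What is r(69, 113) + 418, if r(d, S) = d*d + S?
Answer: 5292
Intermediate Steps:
r(d, S) = S + d² (r(d, S) = d² + S = S + d²)
r(69, 113) + 418 = (113 + 69²) + 418 = (113 + 4761) + 418 = 4874 + 418 = 5292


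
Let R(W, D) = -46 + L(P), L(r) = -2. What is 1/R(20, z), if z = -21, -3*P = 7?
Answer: -1/48 ≈ -0.020833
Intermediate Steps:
P = -7/3 (P = -1/3*7 = -7/3 ≈ -2.3333)
R(W, D) = -48 (R(W, D) = -46 - 2 = -48)
1/R(20, z) = 1/(-48) = -1/48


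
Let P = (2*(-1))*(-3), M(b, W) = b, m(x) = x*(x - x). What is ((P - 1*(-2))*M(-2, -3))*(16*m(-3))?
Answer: 0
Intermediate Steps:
m(x) = 0 (m(x) = x*0 = 0)
P = 6 (P = -2*(-3) = 6)
((P - 1*(-2))*M(-2, -3))*(16*m(-3)) = ((6 - 1*(-2))*(-2))*(16*0) = ((6 + 2)*(-2))*0 = (8*(-2))*0 = -16*0 = 0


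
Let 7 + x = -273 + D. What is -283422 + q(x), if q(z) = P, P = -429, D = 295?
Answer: -283851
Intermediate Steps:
x = 15 (x = -7 + (-273 + 295) = -7 + 22 = 15)
q(z) = -429
-283422 + q(x) = -283422 - 429 = -283851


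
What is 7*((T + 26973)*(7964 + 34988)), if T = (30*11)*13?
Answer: 9399658632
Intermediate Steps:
T = 4290 (T = 330*13 = 4290)
7*((T + 26973)*(7964 + 34988)) = 7*((4290 + 26973)*(7964 + 34988)) = 7*(31263*42952) = 7*1342808376 = 9399658632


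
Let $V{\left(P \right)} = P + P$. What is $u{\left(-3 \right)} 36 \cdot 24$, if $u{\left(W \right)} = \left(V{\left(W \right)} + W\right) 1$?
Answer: $-7776$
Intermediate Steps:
$V{\left(P \right)} = 2 P$
$u{\left(W \right)} = 3 W$ ($u{\left(W \right)} = \left(2 W + W\right) 1 = 3 W 1 = 3 W$)
$u{\left(-3 \right)} 36 \cdot 24 = 3 \left(-3\right) 36 \cdot 24 = \left(-9\right) 36 \cdot 24 = \left(-324\right) 24 = -7776$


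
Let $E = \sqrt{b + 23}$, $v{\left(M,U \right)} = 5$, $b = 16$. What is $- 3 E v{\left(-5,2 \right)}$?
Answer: $- 15 \sqrt{39} \approx -93.675$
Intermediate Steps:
$E = \sqrt{39}$ ($E = \sqrt{16 + 23} = \sqrt{39} \approx 6.245$)
$- 3 E v{\left(-5,2 \right)} = - 3 \sqrt{39} \cdot 5 = - 15 \sqrt{39}$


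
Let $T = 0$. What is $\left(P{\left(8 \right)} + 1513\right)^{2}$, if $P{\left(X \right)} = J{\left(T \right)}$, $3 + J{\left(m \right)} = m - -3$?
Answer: $2289169$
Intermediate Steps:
$J{\left(m \right)} = m$ ($J{\left(m \right)} = -3 + \left(m - -3\right) = -3 + \left(m + 3\right) = -3 + \left(3 + m\right) = m$)
$P{\left(X \right)} = 0$
$\left(P{\left(8 \right)} + 1513\right)^{2} = \left(0 + 1513\right)^{2} = 1513^{2} = 2289169$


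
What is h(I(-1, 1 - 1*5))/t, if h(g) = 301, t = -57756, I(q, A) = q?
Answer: -301/57756 ≈ -0.0052116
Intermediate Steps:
h(I(-1, 1 - 1*5))/t = 301/(-57756) = 301*(-1/57756) = -301/57756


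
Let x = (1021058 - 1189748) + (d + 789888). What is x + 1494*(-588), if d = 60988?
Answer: -196286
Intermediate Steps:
x = 682186 (x = (1021058 - 1189748) + (60988 + 789888) = -168690 + 850876 = 682186)
x + 1494*(-588) = 682186 + 1494*(-588) = 682186 - 878472 = -196286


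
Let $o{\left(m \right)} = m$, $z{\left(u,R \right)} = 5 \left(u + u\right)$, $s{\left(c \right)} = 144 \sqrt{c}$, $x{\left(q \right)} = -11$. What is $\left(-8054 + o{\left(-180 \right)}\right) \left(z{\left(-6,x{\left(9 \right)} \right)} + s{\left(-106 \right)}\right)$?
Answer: $494040 - 1185696 i \sqrt{106} \approx 4.9404 \cdot 10^{5} - 1.2207 \cdot 10^{7} i$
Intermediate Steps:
$z{\left(u,R \right)} = 10 u$ ($z{\left(u,R \right)} = 5 \cdot 2 u = 10 u$)
$\left(-8054 + o{\left(-180 \right)}\right) \left(z{\left(-6,x{\left(9 \right)} \right)} + s{\left(-106 \right)}\right) = \left(-8054 - 180\right) \left(10 \left(-6\right) + 144 \sqrt{-106}\right) = - 8234 \left(-60 + 144 i \sqrt{106}\right) = 494040 - 1185696 i \sqrt{106}$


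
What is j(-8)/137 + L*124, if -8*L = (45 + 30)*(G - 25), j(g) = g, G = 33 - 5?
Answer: -955591/274 ≈ -3487.6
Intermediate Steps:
G = 28
L = -225/8 (L = -(45 + 30)*(28 - 25)/8 = -75*3/8 = -⅛*225 = -225/8 ≈ -28.125)
j(-8)/137 + L*124 = -8/137 - 225/8*124 = -8*1/137 - 6975/2 = -8/137 - 6975/2 = -955591/274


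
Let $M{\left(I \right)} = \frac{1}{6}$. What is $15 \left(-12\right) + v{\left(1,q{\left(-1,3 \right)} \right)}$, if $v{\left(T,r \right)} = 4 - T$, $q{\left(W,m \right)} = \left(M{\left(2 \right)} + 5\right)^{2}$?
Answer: $-177$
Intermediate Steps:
$M{\left(I \right)} = \frac{1}{6}$
$q{\left(W,m \right)} = \frac{961}{36}$ ($q{\left(W,m \right)} = \left(\frac{1}{6} + 5\right)^{2} = \left(\frac{31}{6}\right)^{2} = \frac{961}{36}$)
$15 \left(-12\right) + v{\left(1,q{\left(-1,3 \right)} \right)} = 15 \left(-12\right) + \left(4 - 1\right) = -180 + \left(4 - 1\right) = -180 + 3 = -177$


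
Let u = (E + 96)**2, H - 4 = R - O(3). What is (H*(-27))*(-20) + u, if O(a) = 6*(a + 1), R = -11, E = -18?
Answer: -10656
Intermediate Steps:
O(a) = 6 + 6*a (O(a) = 6*(1 + a) = 6 + 6*a)
H = -31 (H = 4 + (-11 - (6 + 6*3)) = 4 + (-11 - (6 + 18)) = 4 + (-11 - 1*24) = 4 + (-11 - 24) = 4 - 35 = -31)
u = 6084 (u = (-18 + 96)**2 = 78**2 = 6084)
(H*(-27))*(-20) + u = -31*(-27)*(-20) + 6084 = 837*(-20) + 6084 = -16740 + 6084 = -10656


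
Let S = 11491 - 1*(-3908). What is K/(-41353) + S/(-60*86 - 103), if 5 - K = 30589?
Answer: -475831255/217640839 ≈ -2.1863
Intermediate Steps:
K = -30584 (K = 5 - 1*30589 = 5 - 30589 = -30584)
S = 15399 (S = 11491 + 3908 = 15399)
K/(-41353) + S/(-60*86 - 103) = -30584/(-41353) + 15399/(-60*86 - 103) = -30584*(-1/41353) + 15399/(-5160 - 103) = 30584/41353 + 15399/(-5263) = 30584/41353 + 15399*(-1/5263) = 30584/41353 - 15399/5263 = -475831255/217640839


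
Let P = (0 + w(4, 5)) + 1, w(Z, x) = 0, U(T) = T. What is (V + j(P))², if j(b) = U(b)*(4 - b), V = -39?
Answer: 1296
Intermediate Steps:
P = 1 (P = (0 + 0) + 1 = 0 + 1 = 1)
j(b) = b*(4 - b)
(V + j(P))² = (-39 + 1*(4 - 1*1))² = (-39 + 1*(4 - 1))² = (-39 + 1*3)² = (-39 + 3)² = (-36)² = 1296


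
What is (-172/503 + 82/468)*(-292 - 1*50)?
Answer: 372875/6539 ≈ 57.023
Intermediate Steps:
(-172/503 + 82/468)*(-292 - 1*50) = (-172*1/503 + 82*(1/468))*(-292 - 50) = (-172/503 + 41/234)*(-342) = -19625/117702*(-342) = 372875/6539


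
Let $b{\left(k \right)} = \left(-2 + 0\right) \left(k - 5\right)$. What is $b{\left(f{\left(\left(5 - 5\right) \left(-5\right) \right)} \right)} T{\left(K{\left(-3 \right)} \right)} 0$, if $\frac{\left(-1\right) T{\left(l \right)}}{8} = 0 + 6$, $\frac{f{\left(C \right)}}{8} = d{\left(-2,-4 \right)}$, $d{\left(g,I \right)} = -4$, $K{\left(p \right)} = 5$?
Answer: $0$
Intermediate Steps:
$f{\left(C \right)} = -32$ ($f{\left(C \right)} = 8 \left(-4\right) = -32$)
$b{\left(k \right)} = 10 - 2 k$ ($b{\left(k \right)} = - 2 \left(-5 + k\right) = 10 - 2 k$)
$T{\left(l \right)} = -48$ ($T{\left(l \right)} = - 8 \left(0 + 6\right) = \left(-8\right) 6 = -48$)
$b{\left(f{\left(\left(5 - 5\right) \left(-5\right) \right)} \right)} T{\left(K{\left(-3 \right)} \right)} 0 = \left(10 - -64\right) \left(-48\right) 0 = \left(10 + 64\right) \left(-48\right) 0 = 74 \left(-48\right) 0 = \left(-3552\right) 0 = 0$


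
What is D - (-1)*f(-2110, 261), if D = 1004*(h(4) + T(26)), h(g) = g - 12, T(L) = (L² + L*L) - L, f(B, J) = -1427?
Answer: 1321845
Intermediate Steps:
T(L) = -L + 2*L² (T(L) = (L² + L²) - L = 2*L² - L = -L + 2*L²)
h(g) = -12 + g
D = 1323272 (D = 1004*((-12 + 4) + 26*(-1 + 2*26)) = 1004*(-8 + 26*(-1 + 52)) = 1004*(-8 + 26*51) = 1004*(-8 + 1326) = 1004*1318 = 1323272)
D - (-1)*f(-2110, 261) = 1323272 - (-1)*(-1427) = 1323272 - 1*1427 = 1323272 - 1427 = 1321845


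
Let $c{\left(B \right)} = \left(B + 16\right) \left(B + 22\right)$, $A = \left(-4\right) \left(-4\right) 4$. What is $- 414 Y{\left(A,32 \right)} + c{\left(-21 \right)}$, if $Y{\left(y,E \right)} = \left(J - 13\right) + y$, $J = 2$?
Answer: $-21947$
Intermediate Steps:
$A = 64$ ($A = 16 \cdot 4 = 64$)
$Y{\left(y,E \right)} = -11 + y$ ($Y{\left(y,E \right)} = \left(2 - 13\right) + y = -11 + y$)
$c{\left(B \right)} = \left(16 + B\right) \left(22 + B\right)$
$- 414 Y{\left(A,32 \right)} + c{\left(-21 \right)} = - 414 \left(-11 + 64\right) + \left(352 + \left(-21\right)^{2} + 38 \left(-21\right)\right) = \left(-414\right) 53 + \left(352 + 441 - 798\right) = -21942 - 5 = -21947$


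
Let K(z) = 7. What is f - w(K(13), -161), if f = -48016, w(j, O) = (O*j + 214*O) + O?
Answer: -12274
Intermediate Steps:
w(j, O) = 215*O + O*j (w(j, O) = (214*O + O*j) + O = 215*O + O*j)
f - w(K(13), -161) = -48016 - (-161)*(215 + 7) = -48016 - (-161)*222 = -48016 - 1*(-35742) = -48016 + 35742 = -12274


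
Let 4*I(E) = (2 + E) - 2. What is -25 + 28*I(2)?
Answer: -11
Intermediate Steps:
I(E) = E/4 (I(E) = ((2 + E) - 2)/4 = E/4)
-25 + 28*I(2) = -25 + 28*((¼)*2) = -25 + 28*(½) = -25 + 14 = -11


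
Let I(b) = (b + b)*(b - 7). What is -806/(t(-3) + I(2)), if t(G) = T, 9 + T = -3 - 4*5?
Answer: 31/2 ≈ 15.500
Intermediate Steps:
T = -32 (T = -9 + (-3 - 4*5) = -9 + (-3 - 20) = -9 - 23 = -32)
I(b) = 2*b*(-7 + b) (I(b) = (2*b)*(-7 + b) = 2*b*(-7 + b))
t(G) = -32
-806/(t(-3) + I(2)) = -806/(-32 + 2*2*(-7 + 2)) = -806/(-32 + 2*2*(-5)) = -806/(-32 - 20) = -806/(-52) = -806*(-1/52) = 31/2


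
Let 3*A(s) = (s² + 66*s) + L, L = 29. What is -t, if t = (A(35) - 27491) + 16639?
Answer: 9664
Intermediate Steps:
A(s) = 29/3 + 22*s + s²/3 (A(s) = ((s² + 66*s) + 29)/3 = (29 + s² + 66*s)/3 = 29/3 + 22*s + s²/3)
t = -9664 (t = ((29/3 + 22*35 + (⅓)*35²) - 27491) + 16639 = ((29/3 + 770 + (⅓)*1225) - 27491) + 16639 = ((29/3 + 770 + 1225/3) - 27491) + 16639 = (1188 - 27491) + 16639 = -26303 + 16639 = -9664)
-t = -1*(-9664) = 9664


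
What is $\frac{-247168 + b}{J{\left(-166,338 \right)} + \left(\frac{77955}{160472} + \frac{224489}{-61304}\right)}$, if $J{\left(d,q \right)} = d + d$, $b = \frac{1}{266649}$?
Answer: $\frac{40522879484383102508}{54951697667227131} \approx 737.43$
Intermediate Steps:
$b = \frac{1}{266649} \approx 3.7502 \cdot 10^{-6}$
$J{\left(d,q \right)} = 2 d$
$\frac{-247168 + b}{J{\left(-166,338 \right)} + \left(\frac{77955}{160472} + \frac{224489}{-61304}\right)} = \frac{-247168 + \frac{1}{266649}}{2 \left(-166\right) + \left(\frac{77955}{160472} + \frac{224489}{-61304}\right)} = - \frac{65907100031}{266649 \left(-332 + \left(77955 \cdot \frac{1}{160472} + 224489 \left(- \frac{1}{61304}\right)\right)\right)} = - \frac{65907100031}{266649 \left(-332 + \left(\frac{77955}{160472} - \frac{224489}{61304}\right)\right)} = - \frac{65907100031}{266649 \left(-332 - \frac{1952827843}{614848468}\right)} = - \frac{65907100031}{266649 \left(- \frac{206082519219}{614848468}\right)} = \left(- \frac{65907100031}{266649}\right) \left(- \frac{614848468}{206082519219}\right) = \frac{40522879484383102508}{54951697667227131}$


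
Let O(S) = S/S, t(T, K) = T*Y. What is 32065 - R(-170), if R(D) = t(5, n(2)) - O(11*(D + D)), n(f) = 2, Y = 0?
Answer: 32066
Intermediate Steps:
t(T, K) = 0 (t(T, K) = T*0 = 0)
O(S) = 1
R(D) = -1 (R(D) = 0 - 1*1 = 0 - 1 = -1)
32065 - R(-170) = 32065 - 1*(-1) = 32065 + 1 = 32066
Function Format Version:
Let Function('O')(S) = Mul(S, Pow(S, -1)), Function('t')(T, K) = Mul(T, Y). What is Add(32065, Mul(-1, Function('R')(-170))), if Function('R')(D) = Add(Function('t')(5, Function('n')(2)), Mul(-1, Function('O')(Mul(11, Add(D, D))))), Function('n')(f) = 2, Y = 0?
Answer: 32066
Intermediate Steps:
Function('t')(T, K) = 0 (Function('t')(T, K) = Mul(T, 0) = 0)
Function('O')(S) = 1
Function('R')(D) = -1 (Function('R')(D) = Add(0, Mul(-1, 1)) = Add(0, -1) = -1)
Add(32065, Mul(-1, Function('R')(-170))) = Add(32065, Mul(-1, -1)) = Add(32065, 1) = 32066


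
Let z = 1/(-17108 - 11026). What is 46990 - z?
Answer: 1322016661/28134 ≈ 46990.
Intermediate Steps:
z = -1/28134 (z = 1/(-28134) = -1/28134 ≈ -3.5544e-5)
46990 - z = 46990 - 1*(-1/28134) = 46990 + 1/28134 = 1322016661/28134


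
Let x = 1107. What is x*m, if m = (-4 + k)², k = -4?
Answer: 70848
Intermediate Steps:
m = 64 (m = (-4 - 4)² = (-8)² = 64)
x*m = 1107*64 = 70848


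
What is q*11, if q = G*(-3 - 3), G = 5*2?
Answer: -660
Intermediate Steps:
G = 10
q = -60 (q = 10*(-3 - 3) = 10*(-6) = -60)
q*11 = -60*11 = -660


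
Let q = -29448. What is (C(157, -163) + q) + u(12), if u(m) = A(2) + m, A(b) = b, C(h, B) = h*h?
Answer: -4785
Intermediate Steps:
C(h, B) = h**2
u(m) = 2 + m
(C(157, -163) + q) + u(12) = (157**2 - 29448) + (2 + 12) = (24649 - 29448) + 14 = -4799 + 14 = -4785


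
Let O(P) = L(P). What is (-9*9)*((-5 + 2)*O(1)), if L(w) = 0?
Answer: 0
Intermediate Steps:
O(P) = 0
(-9*9)*((-5 + 2)*O(1)) = (-9*9)*((-5 + 2)*0) = -(-243)*0 = -81*0 = 0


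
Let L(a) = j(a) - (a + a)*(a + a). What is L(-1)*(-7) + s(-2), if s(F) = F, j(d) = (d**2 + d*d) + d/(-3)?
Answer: 29/3 ≈ 9.6667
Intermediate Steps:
j(d) = 2*d**2 - d/3 (j(d) = (d**2 + d**2) + d*(-1/3) = 2*d**2 - d/3)
L(a) = -4*a**2 + a*(-1 + 6*a)/3 (L(a) = a*(-1 + 6*a)/3 - (a + a)*(a + a) = a*(-1 + 6*a)/3 - 2*a*2*a = a*(-1 + 6*a)/3 - 4*a**2 = -4*a**2 + a*(-1 + 6*a)/3)
L(-1)*(-7) + s(-2) = ((1/3)*(-1)*(-1 - 6*(-1)))*(-7) - 2 = ((1/3)*(-1)*(-1 + 6))*(-7) - 2 = ((1/3)*(-1)*5)*(-7) - 2 = -5/3*(-7) - 2 = 35/3 - 2 = 29/3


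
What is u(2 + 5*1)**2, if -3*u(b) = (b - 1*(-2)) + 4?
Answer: 169/9 ≈ 18.778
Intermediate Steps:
u(b) = -2 - b/3 (u(b) = -((b - 1*(-2)) + 4)/3 = -((b + 2) + 4)/3 = -((2 + b) + 4)/3 = -(6 + b)/3 = -2 - b/3)
u(2 + 5*1)**2 = (-2 - (2 + 5*1)/3)**2 = (-2 - (2 + 5)/3)**2 = (-2 - 1/3*7)**2 = (-2 - 7/3)**2 = (-13/3)**2 = 169/9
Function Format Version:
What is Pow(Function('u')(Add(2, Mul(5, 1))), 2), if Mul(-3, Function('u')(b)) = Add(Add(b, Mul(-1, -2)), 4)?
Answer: Rational(169, 9) ≈ 18.778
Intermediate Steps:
Function('u')(b) = Add(-2, Mul(Rational(-1, 3), b)) (Function('u')(b) = Mul(Rational(-1, 3), Add(Add(b, Mul(-1, -2)), 4)) = Mul(Rational(-1, 3), Add(Add(b, 2), 4)) = Mul(Rational(-1, 3), Add(Add(2, b), 4)) = Mul(Rational(-1, 3), Add(6, b)) = Add(-2, Mul(Rational(-1, 3), b)))
Pow(Function('u')(Add(2, Mul(5, 1))), 2) = Pow(Add(-2, Mul(Rational(-1, 3), Add(2, Mul(5, 1)))), 2) = Pow(Add(-2, Mul(Rational(-1, 3), Add(2, 5))), 2) = Pow(Add(-2, Mul(Rational(-1, 3), 7)), 2) = Pow(Add(-2, Rational(-7, 3)), 2) = Pow(Rational(-13, 3), 2) = Rational(169, 9)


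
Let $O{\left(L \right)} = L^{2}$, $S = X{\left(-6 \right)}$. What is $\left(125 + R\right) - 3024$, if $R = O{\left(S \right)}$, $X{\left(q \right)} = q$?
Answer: $-2863$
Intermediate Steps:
$S = -6$
$R = 36$ ($R = \left(-6\right)^{2} = 36$)
$\left(125 + R\right) - 3024 = \left(125 + 36\right) - 3024 = 161 - 3024 = -2863$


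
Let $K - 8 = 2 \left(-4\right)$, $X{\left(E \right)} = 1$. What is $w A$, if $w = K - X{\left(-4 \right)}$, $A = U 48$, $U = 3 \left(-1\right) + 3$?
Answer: $0$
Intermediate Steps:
$U = 0$ ($U = -3 + 3 = 0$)
$A = 0$ ($A = 0 \cdot 48 = 0$)
$K = 0$ ($K = 8 + 2 \left(-4\right) = 8 - 8 = 0$)
$w = -1$ ($w = 0 - 1 = -1$)
$w A = \left(-1\right) 0 = 0$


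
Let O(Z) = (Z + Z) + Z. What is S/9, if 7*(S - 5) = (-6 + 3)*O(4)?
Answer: -1/63 ≈ -0.015873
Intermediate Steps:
O(Z) = 3*Z (O(Z) = 2*Z + Z = 3*Z)
S = -1/7 (S = 5 + ((-6 + 3)*(3*4))/7 = 5 + (-3*12)/7 = 5 + (1/7)*(-36) = 5 - 36/7 = -1/7 ≈ -0.14286)
S/9 = -1/7/9 = (1/9)*(-1/7) = -1/63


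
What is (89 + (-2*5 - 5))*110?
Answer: 8140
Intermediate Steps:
(89 + (-2*5 - 5))*110 = (89 + (-10 - 5))*110 = (89 - 15)*110 = 74*110 = 8140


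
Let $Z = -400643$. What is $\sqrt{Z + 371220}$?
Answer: $i \sqrt{29423} \approx 171.53 i$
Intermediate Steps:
$\sqrt{Z + 371220} = \sqrt{-400643 + 371220} = \sqrt{-29423} = i \sqrt{29423}$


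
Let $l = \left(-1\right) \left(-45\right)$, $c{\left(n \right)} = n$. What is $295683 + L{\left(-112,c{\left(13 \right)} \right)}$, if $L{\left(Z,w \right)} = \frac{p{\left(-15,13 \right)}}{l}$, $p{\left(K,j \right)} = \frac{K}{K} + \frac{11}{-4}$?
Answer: $\frac{53222933}{180} \approx 2.9568 \cdot 10^{5}$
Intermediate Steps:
$p{\left(K,j \right)} = - \frac{7}{4}$ ($p{\left(K,j \right)} = 1 + 11 \left(- \frac{1}{4}\right) = 1 - \frac{11}{4} = - \frac{7}{4}$)
$l = 45$
$L{\left(Z,w \right)} = - \frac{7}{180}$ ($L{\left(Z,w \right)} = - \frac{7}{4 \cdot 45} = \left(- \frac{7}{4}\right) \frac{1}{45} = - \frac{7}{180}$)
$295683 + L{\left(-112,c{\left(13 \right)} \right)} = 295683 - \frac{7}{180} = \frac{53222933}{180}$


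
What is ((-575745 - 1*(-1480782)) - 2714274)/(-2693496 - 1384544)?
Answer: 1809237/4078040 ≈ 0.44365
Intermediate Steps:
((-575745 - 1*(-1480782)) - 2714274)/(-2693496 - 1384544) = ((-575745 + 1480782) - 2714274)/(-4078040) = (905037 - 2714274)*(-1/4078040) = -1809237*(-1/4078040) = 1809237/4078040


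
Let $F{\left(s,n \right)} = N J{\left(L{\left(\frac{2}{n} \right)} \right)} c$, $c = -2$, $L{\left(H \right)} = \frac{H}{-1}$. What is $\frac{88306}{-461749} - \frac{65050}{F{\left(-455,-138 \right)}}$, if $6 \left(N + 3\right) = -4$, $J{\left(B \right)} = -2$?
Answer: $\frac{45053215943}{10158478} \approx 4435.0$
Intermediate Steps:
$L{\left(H \right)} = - H$ ($L{\left(H \right)} = H \left(-1\right) = - H$)
$N = - \frac{11}{3}$ ($N = -3 + \frac{1}{6} \left(-4\right) = -3 - \frac{2}{3} = - \frac{11}{3} \approx -3.6667$)
$F{\left(s,n \right)} = - \frac{44}{3}$ ($F{\left(s,n \right)} = \left(- \frac{11}{3}\right) \left(-2\right) \left(-2\right) = \frac{22}{3} \left(-2\right) = - \frac{44}{3}$)
$\frac{88306}{-461749} - \frac{65050}{F{\left(-455,-138 \right)}} = \frac{88306}{-461749} - \frac{65050}{- \frac{44}{3}} = 88306 \left(- \frac{1}{461749}\right) - - \frac{97575}{22} = - \frac{88306}{461749} + \frac{97575}{22} = \frac{45053215943}{10158478}$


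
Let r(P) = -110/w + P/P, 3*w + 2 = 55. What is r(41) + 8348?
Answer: 442167/53 ≈ 8342.8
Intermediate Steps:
w = 53/3 (w = -⅔ + (⅓)*55 = -⅔ + 55/3 = 53/3 ≈ 17.667)
r(P) = -277/53 (r(P) = -110/53/3 + P/P = -110*3/53 + 1 = -330/53 + 1 = -277/53)
r(41) + 8348 = -277/53 + 8348 = 442167/53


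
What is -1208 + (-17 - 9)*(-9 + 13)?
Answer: -1312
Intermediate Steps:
-1208 + (-17 - 9)*(-9 + 13) = -1208 - 26*4 = -1208 - 104 = -1312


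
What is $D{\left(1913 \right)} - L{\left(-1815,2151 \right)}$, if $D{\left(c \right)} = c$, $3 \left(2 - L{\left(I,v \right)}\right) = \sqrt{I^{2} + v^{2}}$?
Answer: $1911 + \sqrt{880114} \approx 2849.1$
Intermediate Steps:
$L{\left(I,v \right)} = 2 - \frac{\sqrt{I^{2} + v^{2}}}{3}$
$D{\left(1913 \right)} - L{\left(-1815,2151 \right)} = 1913 - \left(2 - \frac{\sqrt{\left(-1815\right)^{2} + 2151^{2}}}{3}\right) = 1913 - \left(2 - \frac{\sqrt{3294225 + 4626801}}{3}\right) = 1913 - \left(2 - \frac{\sqrt{7921026}}{3}\right) = 1913 - \left(2 - \frac{3 \sqrt{880114}}{3}\right) = 1913 - \left(2 - \sqrt{880114}\right) = 1911 + \sqrt{880114}$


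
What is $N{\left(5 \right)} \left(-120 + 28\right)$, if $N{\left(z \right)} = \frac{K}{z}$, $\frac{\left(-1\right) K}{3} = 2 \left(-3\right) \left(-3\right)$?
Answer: $\frac{4968}{5} \approx 993.6$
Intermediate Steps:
$K = -54$ ($K = - 3 \cdot 2 \left(-3\right) \left(-3\right) = - 3 \left(\left(-6\right) \left(-3\right)\right) = \left(-3\right) 18 = -54$)
$N{\left(z \right)} = - \frac{54}{z}$
$N{\left(5 \right)} \left(-120 + 28\right) = - \frac{54}{5} \left(-120 + 28\right) = \left(-54\right) \frac{1}{5} \left(-92\right) = \left(- \frac{54}{5}\right) \left(-92\right) = \frac{4968}{5}$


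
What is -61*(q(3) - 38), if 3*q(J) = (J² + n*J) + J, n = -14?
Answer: 2928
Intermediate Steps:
q(J) = -13*J/3 + J²/3 (q(J) = ((J² - 14*J) + J)/3 = (J² - 13*J)/3 = -13*J/3 + J²/3)
-61*(q(3) - 38) = -61*((⅓)*3*(-13 + 3) - 38) = -61*((⅓)*3*(-10) - 38) = -61*(-10 - 38) = -61*(-48) = 2928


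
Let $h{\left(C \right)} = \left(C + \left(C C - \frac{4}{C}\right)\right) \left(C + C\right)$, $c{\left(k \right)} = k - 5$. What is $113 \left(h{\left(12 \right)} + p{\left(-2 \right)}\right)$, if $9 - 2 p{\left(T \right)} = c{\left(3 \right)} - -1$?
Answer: $422733$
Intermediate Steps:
$c{\left(k \right)} = -5 + k$
$h{\left(C \right)} = 2 C \left(C + C^{2} - \frac{4}{C}\right)$ ($h{\left(C \right)} = \left(C + \left(C^{2} - \frac{4}{C}\right)\right) 2 C = \left(C + C^{2} - \frac{4}{C}\right) 2 C = 2 C \left(C + C^{2} - \frac{4}{C}\right)$)
$p{\left(T \right)} = 5$ ($p{\left(T \right)} = \frac{9}{2} - \frac{\left(-5 + 3\right) - -1}{2} = \frac{9}{2} - \frac{-2 + 1}{2} = \frac{9}{2} - - \frac{1}{2} = \frac{9}{2} + \frac{1}{2} = 5$)
$113 \left(h{\left(12 \right)} + p{\left(-2 \right)}\right) = 113 \left(\left(-8 + 2 \cdot 12^{2} + 2 \cdot 12^{3}\right) + 5\right) = 113 \left(\left(-8 + 2 \cdot 144 + 2 \cdot 1728\right) + 5\right) = 113 \left(\left(-8 + 288 + 3456\right) + 5\right) = 113 \left(3736 + 5\right) = 113 \cdot 3741 = 422733$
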